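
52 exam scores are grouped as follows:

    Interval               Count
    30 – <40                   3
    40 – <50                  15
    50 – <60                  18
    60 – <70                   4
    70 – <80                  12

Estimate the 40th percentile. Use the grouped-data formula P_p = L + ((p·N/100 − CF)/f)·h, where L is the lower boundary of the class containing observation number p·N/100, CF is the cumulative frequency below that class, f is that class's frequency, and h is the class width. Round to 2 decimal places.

N = 52; target position k = 40/100 · 52 = 20.8.
Cumulative frequencies: 3, 18, 36, 40, 52.
Observation 20.8 falls in the class 50 – <60.
L = 50, CF = 18, f = 18, h = 10.
P40 = 50 + ((20.8 − 18)/18)·10 = 50 + 1.55556 = 51.5556.

51.56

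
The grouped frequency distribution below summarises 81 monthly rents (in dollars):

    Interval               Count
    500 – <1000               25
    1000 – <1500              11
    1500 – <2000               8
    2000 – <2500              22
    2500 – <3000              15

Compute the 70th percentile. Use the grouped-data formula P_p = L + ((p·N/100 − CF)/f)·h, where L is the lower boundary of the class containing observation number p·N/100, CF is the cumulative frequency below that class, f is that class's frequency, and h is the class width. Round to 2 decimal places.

2288.64

N = 81; target position k = 70/100 · 81 = 56.7.
Cumulative frequencies: 25, 36, 44, 66, 81.
Observation 56.7 falls in the class 2000 – <2500.
L = 2000, CF = 44, f = 22, h = 500.
P70 = 2000 + ((56.7 − 44)/22)·500 = 2000 + 288.636 = 2288.64.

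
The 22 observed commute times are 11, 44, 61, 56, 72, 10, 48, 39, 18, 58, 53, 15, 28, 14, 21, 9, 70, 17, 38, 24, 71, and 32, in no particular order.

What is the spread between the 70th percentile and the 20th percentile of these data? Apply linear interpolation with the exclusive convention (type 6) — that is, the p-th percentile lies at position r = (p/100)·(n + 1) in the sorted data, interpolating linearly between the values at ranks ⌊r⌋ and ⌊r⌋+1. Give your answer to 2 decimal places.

38.70

Sorted: 9, 10, 11, 14, 15, 17, 18, 21, 24, 28, 32, 38, 39, 44, 48, 53, 56, 58, 61, 70, 71, 72.
n = 22.
P20: r = 4.6; ranks 4–5 are 14, 15; interpolating gives 14.6.
P70: r = 16.1; ranks 16–17 are 53, 56; interpolating gives 53.3.
Difference: 53.3 − 14.6 = 38.7.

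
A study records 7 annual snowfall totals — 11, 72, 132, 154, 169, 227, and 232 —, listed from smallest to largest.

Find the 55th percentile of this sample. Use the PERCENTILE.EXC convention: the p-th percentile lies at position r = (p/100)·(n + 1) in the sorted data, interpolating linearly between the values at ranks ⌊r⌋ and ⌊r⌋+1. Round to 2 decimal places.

160.00

n = 7.
r = (55/100)·(7 + 1) = 4.4.
Rank 4 is 154 and rank 5 is 169.
Interpolate: 154 + 0.4·(169 − 154) = 154 + 0.4·15 = 160.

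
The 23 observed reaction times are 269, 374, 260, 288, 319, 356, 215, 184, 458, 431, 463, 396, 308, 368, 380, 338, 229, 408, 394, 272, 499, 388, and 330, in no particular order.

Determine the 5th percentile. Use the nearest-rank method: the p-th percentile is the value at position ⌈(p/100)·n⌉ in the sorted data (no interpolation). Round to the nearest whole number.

215

Sorted: 184, 215, 229, 260, 269, 272, 288, 308, 319, 330, 338, 356, 368, 374, 380, 388, 394, 396, 408, 431, 458, 463, 499.
n = 23.
Position = ⌈5/100 · 23⌉ = ⌈1.15⌉ = 2.
The value at rank 2 is 215.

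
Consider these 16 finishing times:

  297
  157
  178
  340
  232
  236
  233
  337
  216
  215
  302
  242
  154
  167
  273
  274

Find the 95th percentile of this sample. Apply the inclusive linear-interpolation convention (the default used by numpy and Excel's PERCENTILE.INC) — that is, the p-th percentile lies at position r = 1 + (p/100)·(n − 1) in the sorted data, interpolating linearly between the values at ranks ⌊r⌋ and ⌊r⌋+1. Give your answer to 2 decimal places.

Sorted: 154, 157, 167, 178, 215, 216, 232, 233, 236, 242, 273, 274, 297, 302, 337, 340.
n = 16.
r = 1 + (95/100)·(16 − 1) = 1 + 14.25 = 15.25.
Rank 15 is 337 and rank 16 is 340.
Interpolate: 337 + 0.25·(340 − 337) = 337 + 0.25·3 = 337.75.

337.75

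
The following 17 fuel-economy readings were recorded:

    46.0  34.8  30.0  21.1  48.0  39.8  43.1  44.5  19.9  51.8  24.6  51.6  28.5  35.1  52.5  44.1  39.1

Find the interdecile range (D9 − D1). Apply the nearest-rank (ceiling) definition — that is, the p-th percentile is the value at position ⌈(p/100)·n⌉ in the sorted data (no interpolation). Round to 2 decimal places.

Sorted: 19.9, 21.1, 24.6, 28.5, 30.0, 34.8, 35.1, 39.1, 39.8, 43.1, 44.1, 44.5, 46.0, 48.0, 51.6, 51.8, 52.5.
n = 17.
P10: rank ⌈10/100·17⌉ = 2 → 21.1.
P90: rank ⌈90/100·17⌉ = 16 → 51.8.
Difference: 51.8 − 21.1 = 30.7.

30.70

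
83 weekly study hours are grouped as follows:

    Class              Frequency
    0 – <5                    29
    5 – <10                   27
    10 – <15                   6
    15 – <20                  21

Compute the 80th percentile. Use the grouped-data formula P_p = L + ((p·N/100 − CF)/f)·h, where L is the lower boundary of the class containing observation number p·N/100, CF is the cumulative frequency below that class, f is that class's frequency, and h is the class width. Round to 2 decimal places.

N = 83; target position k = 80/100 · 83 = 66.4.
Cumulative frequencies: 29, 56, 62, 83.
Observation 66.4 falls in the class 15 – <20.
L = 15, CF = 62, f = 21, h = 5.
P80 = 15 + ((66.4 − 62)/21)·5 = 15 + 1.04762 = 16.0476.

16.05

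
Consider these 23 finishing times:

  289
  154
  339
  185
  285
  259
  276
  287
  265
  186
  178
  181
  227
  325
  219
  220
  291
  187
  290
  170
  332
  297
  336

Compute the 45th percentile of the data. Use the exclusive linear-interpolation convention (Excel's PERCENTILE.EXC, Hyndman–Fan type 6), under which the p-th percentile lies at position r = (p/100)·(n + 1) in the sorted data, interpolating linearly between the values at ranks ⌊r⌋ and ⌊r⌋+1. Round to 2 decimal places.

Sorted: 154, 170, 178, 181, 185, 186, 187, 219, 220, 227, 259, 265, 276, 285, 287, 289, 290, 291, 297, 325, 332, 336, 339.
n = 23.
r = (45/100)·(23 + 1) = 10.8.
Rank 10 is 227 and rank 11 is 259.
Interpolate: 227 + 0.8·(259 − 227) = 227 + 0.8·32 = 252.6.

252.60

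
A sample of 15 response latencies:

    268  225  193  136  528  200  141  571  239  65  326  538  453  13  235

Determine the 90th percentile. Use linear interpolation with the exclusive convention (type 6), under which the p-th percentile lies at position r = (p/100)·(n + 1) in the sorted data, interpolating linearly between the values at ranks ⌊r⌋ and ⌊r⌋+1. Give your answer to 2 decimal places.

551.20

Sorted: 13, 65, 136, 141, 193, 200, 225, 235, 239, 268, 326, 453, 528, 538, 571.
n = 15.
r = (90/100)·(15 + 1) = 14.4.
Rank 14 is 538 and rank 15 is 571.
Interpolate: 538 + 0.4·(571 − 538) = 538 + 0.4·33 = 551.2.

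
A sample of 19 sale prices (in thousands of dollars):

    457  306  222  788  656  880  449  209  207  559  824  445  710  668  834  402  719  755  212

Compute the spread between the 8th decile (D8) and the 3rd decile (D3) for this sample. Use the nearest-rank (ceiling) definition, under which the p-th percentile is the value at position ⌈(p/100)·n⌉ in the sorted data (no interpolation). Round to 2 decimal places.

Sorted: 207, 209, 212, 222, 306, 402, 445, 449, 457, 559, 656, 668, 710, 719, 755, 788, 824, 834, 880.
n = 19.
P30: rank ⌈30/100·19⌉ = 6 → 402.
P80: rank ⌈80/100·19⌉ = 16 → 788.
Difference: 788 − 402 = 386.

386.00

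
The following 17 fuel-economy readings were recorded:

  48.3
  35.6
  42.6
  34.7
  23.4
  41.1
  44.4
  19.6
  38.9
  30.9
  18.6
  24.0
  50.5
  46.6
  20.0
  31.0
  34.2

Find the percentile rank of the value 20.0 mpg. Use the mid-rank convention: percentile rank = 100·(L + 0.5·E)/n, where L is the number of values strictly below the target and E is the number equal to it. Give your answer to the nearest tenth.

14.7

Sorted: 18.6, 19.6, 20.0, 23.4, 24.0, 30.9, 31.0, 34.2, 34.7, 35.6, 38.9, 41.1, 42.6, 44.4, 46.6, 48.3, 50.5.
Count below 20.0: L = 2; count equal: E = 1; n = 17.
Percentile rank = 100·(2 + 0.5·1)/17 = 100·2.5/17 = 14.71.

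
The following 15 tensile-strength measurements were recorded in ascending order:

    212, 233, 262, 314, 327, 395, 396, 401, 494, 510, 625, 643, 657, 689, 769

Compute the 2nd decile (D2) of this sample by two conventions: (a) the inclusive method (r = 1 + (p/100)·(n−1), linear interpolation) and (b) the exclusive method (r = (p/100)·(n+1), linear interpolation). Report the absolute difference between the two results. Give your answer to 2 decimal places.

31.20

n = 15.
(a) r = 3.8; between ranks 3 (262) and 4 (314): 303.6.
(b) r = 3.2; between ranks 3 (262) and 4 (314): 272.4.
|303.6 − 272.4| = 31.2.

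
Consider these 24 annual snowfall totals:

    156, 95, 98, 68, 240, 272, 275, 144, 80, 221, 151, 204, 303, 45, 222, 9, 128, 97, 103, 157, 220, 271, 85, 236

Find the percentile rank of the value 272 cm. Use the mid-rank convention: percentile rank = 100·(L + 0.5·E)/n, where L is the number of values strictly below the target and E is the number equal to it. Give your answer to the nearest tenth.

89.6

Sorted: 9, 45, 68, 80, 85, 95, 97, 98, 103, 128, 144, 151, 156, 157, 204, 220, 221, 222, 236, 240, 271, 272, 275, 303.
Count below 272: L = 21; count equal: E = 1; n = 24.
Percentile rank = 100·(21 + 0.5·1)/24 = 100·21.5/24 = 89.58.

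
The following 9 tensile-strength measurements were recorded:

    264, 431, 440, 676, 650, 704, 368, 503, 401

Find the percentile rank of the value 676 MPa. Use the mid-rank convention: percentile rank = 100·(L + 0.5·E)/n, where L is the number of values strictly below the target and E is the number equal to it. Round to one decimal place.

83.3

Sorted: 264, 368, 401, 431, 440, 503, 650, 676, 704.
Count below 676: L = 7; count equal: E = 1; n = 9.
Percentile rank = 100·(7 + 0.5·1)/9 = 100·7.5/9 = 83.33.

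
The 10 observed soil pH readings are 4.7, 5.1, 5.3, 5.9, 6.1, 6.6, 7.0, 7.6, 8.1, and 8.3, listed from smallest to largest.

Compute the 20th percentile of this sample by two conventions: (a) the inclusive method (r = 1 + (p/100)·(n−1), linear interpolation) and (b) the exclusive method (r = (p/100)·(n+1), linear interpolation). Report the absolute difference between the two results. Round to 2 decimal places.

0.12

n = 10.
(a) r = 2.8; between ranks 2 (5.1) and 3 (5.3): 5.26.
(b) r = 2.2; between ranks 2 (5.1) and 3 (5.3): 5.14.
|5.26 − 5.14| = 0.12.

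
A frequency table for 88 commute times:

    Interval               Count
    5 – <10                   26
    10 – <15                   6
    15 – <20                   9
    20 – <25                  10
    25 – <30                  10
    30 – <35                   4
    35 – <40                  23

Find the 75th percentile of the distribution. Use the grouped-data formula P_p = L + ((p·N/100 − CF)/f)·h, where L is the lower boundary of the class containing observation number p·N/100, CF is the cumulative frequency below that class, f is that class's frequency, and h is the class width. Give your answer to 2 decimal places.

35.22

N = 88; target position k = 75/100 · 88 = 66.
Cumulative frequencies: 26, 32, 41, 51, 61, 65, 88.
Observation 66 falls in the class 35 – <40.
L = 35, CF = 65, f = 23, h = 5.
P75 = 35 + ((66 − 65)/23)·5 = 35 + 0.217391 = 35.2174.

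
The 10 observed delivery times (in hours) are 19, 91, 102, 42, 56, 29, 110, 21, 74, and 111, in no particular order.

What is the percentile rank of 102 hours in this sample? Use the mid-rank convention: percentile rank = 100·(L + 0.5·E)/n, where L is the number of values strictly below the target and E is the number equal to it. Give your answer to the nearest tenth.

75.0

Sorted: 19, 21, 29, 42, 56, 74, 91, 102, 110, 111.
Count below 102: L = 7; count equal: E = 1; n = 10.
Percentile rank = 100·(7 + 0.5·1)/10 = 100·7.5/10 = 75.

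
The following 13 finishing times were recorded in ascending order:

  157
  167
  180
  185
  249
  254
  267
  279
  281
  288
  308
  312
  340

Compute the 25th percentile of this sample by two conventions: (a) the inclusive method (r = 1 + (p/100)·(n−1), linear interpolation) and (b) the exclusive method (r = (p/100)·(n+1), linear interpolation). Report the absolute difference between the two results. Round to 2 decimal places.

n = 13.
(a) r = 4 → value at rank 4 = 185.
(b) r = 3.5; between ranks 3 (180) and 4 (185): 182.5.
|185 − 182.5| = 2.5.

2.50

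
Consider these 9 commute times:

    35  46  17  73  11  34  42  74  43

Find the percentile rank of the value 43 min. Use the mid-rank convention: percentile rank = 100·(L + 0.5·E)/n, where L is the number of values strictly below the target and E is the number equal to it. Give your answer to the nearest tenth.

Sorted: 11, 17, 34, 35, 42, 43, 46, 73, 74.
Count below 43: L = 5; count equal: E = 1; n = 9.
Percentile rank = 100·(5 + 0.5·1)/9 = 100·5.5/9 = 61.11.

61.1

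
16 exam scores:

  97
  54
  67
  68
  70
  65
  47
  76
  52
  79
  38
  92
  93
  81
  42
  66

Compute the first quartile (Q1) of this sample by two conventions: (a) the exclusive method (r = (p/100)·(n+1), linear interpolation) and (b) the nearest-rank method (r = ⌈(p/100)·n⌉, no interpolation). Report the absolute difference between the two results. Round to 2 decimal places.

0.50

Sorted: 38, 42, 47, 52, 54, 65, 66, 67, 68, 70, 76, 79, 81, 92, 93, 97.
n = 16.
(a) r = 4.25; between ranks 4 (52) and 5 (54): 52.5.
(b) the nearest-rank method: rank 4 → 52.
|52.5 − 52| = 0.5.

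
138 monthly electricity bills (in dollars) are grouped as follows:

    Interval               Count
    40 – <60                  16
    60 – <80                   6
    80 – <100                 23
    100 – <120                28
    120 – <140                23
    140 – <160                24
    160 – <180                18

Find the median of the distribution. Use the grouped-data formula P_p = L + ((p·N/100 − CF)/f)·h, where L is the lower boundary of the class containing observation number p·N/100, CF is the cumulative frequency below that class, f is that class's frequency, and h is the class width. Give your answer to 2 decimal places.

117.14

N = 138; target position k = 50/100 · 138 = 69.
Cumulative frequencies: 16, 22, 45, 73, 96, 120, 138.
Observation 69 falls in the class 100 – <120.
L = 100, CF = 45, f = 28, h = 20.
P50 = 100 + ((69 − 45)/28)·20 = 100 + 17.1429 = 117.143.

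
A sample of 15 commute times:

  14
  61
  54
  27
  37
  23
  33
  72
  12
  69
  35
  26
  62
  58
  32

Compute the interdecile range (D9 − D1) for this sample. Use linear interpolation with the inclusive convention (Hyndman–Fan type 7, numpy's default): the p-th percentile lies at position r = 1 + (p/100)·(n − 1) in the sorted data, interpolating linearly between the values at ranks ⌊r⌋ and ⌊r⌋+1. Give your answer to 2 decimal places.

Sorted: 12, 14, 23, 26, 27, 32, 33, 35, 37, 54, 58, 61, 62, 69, 72.
n = 15.
P10: r = 2.4; ranks 2–3 are 14, 23; interpolating gives 17.6.
P90: r = 13.6; ranks 13–14 are 62, 69; interpolating gives 66.2.
Difference: 66.2 − 17.6 = 48.6.

48.60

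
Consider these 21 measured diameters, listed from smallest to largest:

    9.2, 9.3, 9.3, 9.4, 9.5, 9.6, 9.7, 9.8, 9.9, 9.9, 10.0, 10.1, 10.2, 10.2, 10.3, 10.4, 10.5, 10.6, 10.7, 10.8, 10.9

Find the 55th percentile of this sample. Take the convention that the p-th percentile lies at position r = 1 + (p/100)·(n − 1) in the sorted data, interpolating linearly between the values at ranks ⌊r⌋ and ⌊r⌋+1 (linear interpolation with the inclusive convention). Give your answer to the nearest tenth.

10.1

n = 21.
r = 1 + (55/100)·(21 − 1) = 1 + 11 = 12.
r is an integer, so P55 is the value at rank 12: 10.1.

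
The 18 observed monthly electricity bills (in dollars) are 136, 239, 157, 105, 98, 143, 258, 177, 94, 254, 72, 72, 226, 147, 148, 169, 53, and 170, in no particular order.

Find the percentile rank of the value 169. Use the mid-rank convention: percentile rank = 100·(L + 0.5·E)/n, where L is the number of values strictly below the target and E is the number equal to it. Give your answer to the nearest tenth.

63.9

Sorted: 53, 72, 72, 94, 98, 105, 136, 143, 147, 148, 157, 169, 170, 177, 226, 239, 254, 258.
Count below 169: L = 11; count equal: E = 1; n = 18.
Percentile rank = 100·(11 + 0.5·1)/18 = 100·11.5/18 = 63.89.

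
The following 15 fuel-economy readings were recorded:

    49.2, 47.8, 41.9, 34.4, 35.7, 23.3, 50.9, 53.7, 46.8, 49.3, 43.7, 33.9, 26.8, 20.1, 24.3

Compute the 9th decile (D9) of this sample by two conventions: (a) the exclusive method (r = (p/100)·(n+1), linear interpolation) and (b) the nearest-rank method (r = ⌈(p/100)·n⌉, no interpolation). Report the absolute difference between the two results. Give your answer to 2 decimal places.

1.12

Sorted: 20.1, 23.3, 24.3, 26.8, 33.9, 34.4, 35.7, 41.9, 43.7, 46.8, 47.8, 49.2, 49.3, 50.9, 53.7.
n = 15.
(a) r = 14.4; between ranks 14 (50.9) and 15 (53.7): 52.02.
(b) the nearest-rank method: rank 14 → 50.9.
|52.02 − 50.9| = 1.12.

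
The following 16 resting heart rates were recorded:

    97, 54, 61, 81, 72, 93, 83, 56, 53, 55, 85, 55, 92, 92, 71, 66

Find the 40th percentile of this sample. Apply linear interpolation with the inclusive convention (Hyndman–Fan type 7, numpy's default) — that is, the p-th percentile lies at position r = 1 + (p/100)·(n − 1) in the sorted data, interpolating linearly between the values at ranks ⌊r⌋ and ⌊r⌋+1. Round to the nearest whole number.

66

Sorted: 53, 54, 55, 55, 56, 61, 66, 71, 72, 81, 83, 85, 92, 92, 93, 97.
n = 16.
r = 1 + (40/100)·(16 − 1) = 1 + 6 = 7.
r is an integer, so P40 is the value at rank 7: 66.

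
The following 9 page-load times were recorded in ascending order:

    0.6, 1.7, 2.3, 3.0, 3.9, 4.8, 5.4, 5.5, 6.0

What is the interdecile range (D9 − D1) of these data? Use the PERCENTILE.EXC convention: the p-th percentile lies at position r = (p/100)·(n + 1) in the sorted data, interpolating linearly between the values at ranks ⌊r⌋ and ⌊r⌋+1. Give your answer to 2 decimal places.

n = 9.
P10: r = 1 (integer) → 0.6.
P90: r = 9 (integer) → 6.
Difference: 6 − 0.6 = 5.4.

5.40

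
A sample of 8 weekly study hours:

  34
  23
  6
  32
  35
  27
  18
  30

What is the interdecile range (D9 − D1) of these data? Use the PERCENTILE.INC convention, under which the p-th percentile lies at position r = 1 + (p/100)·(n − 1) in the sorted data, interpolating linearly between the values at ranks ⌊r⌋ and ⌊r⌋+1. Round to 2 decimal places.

Sorted: 6, 18, 23, 27, 30, 32, 34, 35.
n = 8.
P10: r = 1.7; ranks 1–2 are 6, 18; interpolating gives 14.4.
P90: r = 7.3; ranks 7–8 are 34, 35; interpolating gives 34.3.
Difference: 34.3 − 14.4 = 19.9.

19.90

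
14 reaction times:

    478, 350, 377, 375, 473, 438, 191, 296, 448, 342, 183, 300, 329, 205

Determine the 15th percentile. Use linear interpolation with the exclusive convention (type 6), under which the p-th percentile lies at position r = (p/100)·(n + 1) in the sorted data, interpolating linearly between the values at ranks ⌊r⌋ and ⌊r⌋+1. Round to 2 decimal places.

194.50

Sorted: 183, 191, 205, 296, 300, 329, 342, 350, 375, 377, 438, 448, 473, 478.
n = 14.
r = (15/100)·(14 + 1) = 2.25.
Rank 2 is 191 and rank 3 is 205.
Interpolate: 191 + 0.25·(205 − 191) = 191 + 0.25·14 = 194.5.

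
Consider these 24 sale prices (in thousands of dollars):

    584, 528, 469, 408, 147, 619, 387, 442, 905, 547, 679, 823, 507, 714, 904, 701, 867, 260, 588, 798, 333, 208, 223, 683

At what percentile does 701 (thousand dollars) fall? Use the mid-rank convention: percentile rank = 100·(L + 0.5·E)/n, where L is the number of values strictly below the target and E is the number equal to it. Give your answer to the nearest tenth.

Sorted: 147, 208, 223, 260, 333, 387, 408, 442, 469, 507, 528, 547, 584, 588, 619, 679, 683, 701, 714, 798, 823, 867, 904, 905.
Count below 701: L = 17; count equal: E = 1; n = 24.
Percentile rank = 100·(17 + 0.5·1)/24 = 100·17.5/24 = 72.92.

72.9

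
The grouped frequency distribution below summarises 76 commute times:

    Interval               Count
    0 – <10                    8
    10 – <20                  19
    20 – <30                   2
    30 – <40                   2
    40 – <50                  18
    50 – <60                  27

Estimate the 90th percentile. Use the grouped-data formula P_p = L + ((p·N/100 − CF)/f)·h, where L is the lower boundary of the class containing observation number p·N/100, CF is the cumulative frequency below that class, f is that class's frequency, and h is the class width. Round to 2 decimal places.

57.19

N = 76; target position k = 90/100 · 76 = 68.4.
Cumulative frequencies: 8, 27, 29, 31, 49, 76.
Observation 68.4 falls in the class 50 – <60.
L = 50, CF = 49, f = 27, h = 10.
P90 = 50 + ((68.4 − 49)/27)·10 = 50 + 7.18519 = 57.1852.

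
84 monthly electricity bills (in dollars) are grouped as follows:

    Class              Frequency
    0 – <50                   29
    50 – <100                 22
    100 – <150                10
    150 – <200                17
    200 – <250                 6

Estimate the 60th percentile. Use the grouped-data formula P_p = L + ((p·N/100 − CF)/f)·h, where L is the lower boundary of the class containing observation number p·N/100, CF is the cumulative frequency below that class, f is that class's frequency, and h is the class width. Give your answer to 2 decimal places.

N = 84; target position k = 60/100 · 84 = 50.4.
Cumulative frequencies: 29, 51, 61, 78, 84.
Observation 50.4 falls in the class 50 – <100.
L = 50, CF = 29, f = 22, h = 50.
P60 = 50 + ((50.4 − 29)/22)·50 = 50 + 48.6364 = 98.6364.

98.64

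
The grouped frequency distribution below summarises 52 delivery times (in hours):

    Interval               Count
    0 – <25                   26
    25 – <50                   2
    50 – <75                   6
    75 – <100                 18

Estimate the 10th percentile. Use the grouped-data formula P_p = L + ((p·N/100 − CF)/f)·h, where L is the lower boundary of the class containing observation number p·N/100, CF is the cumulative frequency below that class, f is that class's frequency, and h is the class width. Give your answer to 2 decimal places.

5.00

N = 52; target position k = 10/100 · 52 = 5.2.
Cumulative frequencies: 26, 28, 34, 52.
Observation 5.2 falls in the class 0 – <25.
L = 0, CF = 0, f = 26, h = 25.
P10 = 0 + ((5.2 − 0)/26)·25 = 0 + 5 = 5.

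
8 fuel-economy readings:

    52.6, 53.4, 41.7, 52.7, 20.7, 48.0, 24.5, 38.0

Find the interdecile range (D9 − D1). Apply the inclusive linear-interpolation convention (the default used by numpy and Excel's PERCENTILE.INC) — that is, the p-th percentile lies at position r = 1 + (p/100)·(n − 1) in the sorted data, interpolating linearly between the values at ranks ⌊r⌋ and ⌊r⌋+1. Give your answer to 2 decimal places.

29.55

Sorted: 20.7, 24.5, 38.0, 41.7, 48.0, 52.6, 52.7, 53.4.
n = 8.
P10: r = 1.7; ranks 1–2 are 20.7, 24.5; interpolating gives 23.36.
P90: r = 7.3; ranks 7–8 are 52.7, 53.4; interpolating gives 52.91.
Difference: 52.91 − 23.36 = 29.55.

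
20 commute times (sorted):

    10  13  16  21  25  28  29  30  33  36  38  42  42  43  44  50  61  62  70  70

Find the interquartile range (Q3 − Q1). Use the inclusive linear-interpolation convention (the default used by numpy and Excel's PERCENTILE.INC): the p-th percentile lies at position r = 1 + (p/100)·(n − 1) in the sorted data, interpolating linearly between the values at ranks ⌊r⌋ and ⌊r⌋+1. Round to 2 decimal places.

n = 20.
P25: r = 5.75; ranks 5–6 are 25, 28; interpolating gives 27.25.
P75: r = 15.25; ranks 15–16 are 44, 50; interpolating gives 45.5.
Difference: 45.5 − 27.25 = 18.25.

18.25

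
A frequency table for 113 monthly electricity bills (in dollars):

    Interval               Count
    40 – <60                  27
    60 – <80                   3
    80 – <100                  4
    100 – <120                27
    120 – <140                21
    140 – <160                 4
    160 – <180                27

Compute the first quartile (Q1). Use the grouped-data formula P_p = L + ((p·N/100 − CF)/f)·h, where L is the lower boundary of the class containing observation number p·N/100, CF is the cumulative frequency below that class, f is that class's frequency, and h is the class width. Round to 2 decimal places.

68.33

N = 113; target position k = 25/100 · 113 = 28.25.
Cumulative frequencies: 27, 30, 34, 61, 82, 86, 113.
Observation 28.25 falls in the class 60 – <80.
L = 60, CF = 27, f = 3, h = 20.
P25 = 60 + ((28.25 − 27)/3)·20 = 60 + 8.33333 = 68.3333.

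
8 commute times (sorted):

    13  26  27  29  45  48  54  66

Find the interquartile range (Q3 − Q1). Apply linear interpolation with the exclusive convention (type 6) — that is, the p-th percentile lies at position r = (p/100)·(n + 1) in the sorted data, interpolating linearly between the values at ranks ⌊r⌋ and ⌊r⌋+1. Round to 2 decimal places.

26.25

n = 8.
P25: r = 2.25; ranks 2–3 are 26, 27; interpolating gives 26.25.
P75: r = 6.75; ranks 6–7 are 48, 54; interpolating gives 52.5.
Difference: 52.5 − 26.25 = 26.25.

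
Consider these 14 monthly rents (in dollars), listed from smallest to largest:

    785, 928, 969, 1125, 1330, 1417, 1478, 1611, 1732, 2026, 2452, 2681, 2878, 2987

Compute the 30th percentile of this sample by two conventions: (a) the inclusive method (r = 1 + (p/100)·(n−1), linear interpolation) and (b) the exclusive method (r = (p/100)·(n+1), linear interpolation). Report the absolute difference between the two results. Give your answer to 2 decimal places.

82.00

n = 14.
(a) r = 4.9; between ranks 4 (1125) and 5 (1330): 1309.5.
(b) r = 4.5; between ranks 4 (1125) and 5 (1330): 1227.5.
|1309.5 − 1227.5| = 82.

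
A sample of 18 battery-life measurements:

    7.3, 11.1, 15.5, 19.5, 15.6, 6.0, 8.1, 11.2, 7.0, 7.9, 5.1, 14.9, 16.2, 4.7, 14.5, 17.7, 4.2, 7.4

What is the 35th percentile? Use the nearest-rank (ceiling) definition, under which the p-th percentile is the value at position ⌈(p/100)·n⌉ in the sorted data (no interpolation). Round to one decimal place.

Sorted: 4.2, 4.7, 5.1, 6.0, 7.0, 7.3, 7.4, 7.9, 8.1, 11.1, 11.2, 14.5, 14.9, 15.5, 15.6, 16.2, 17.7, 19.5.
n = 18.
Position = ⌈35/100 · 18⌉ = ⌈6.3⌉ = 7.
The value at rank 7 is 7.4.

7.4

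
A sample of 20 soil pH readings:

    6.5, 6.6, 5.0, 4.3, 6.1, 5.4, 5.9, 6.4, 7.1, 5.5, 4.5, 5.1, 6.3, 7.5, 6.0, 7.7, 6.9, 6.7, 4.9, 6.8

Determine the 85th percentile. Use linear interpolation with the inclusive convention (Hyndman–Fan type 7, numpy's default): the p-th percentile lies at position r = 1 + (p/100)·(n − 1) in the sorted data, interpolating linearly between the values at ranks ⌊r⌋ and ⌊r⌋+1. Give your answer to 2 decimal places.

6.93

Sorted: 4.3, 4.5, 4.9, 5.0, 5.1, 5.4, 5.5, 5.9, 6.0, 6.1, 6.3, 6.4, 6.5, 6.6, 6.7, 6.8, 6.9, 7.1, 7.5, 7.7.
n = 20.
r = 1 + (85/100)·(20 − 1) = 1 + 16.15 = 17.15.
Rank 17 is 6.9 and rank 18 is 7.1.
Interpolate: 6.9 + 0.15·(7.1 − 6.9) = 6.9 + 0.15·0.2 = 6.93.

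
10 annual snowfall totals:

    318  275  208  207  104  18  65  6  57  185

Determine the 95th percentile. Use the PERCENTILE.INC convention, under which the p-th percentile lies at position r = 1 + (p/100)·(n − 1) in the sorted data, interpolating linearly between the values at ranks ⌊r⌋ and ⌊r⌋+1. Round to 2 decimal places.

298.65

Sorted: 6, 18, 57, 65, 104, 185, 207, 208, 275, 318.
n = 10.
r = 1 + (95/100)·(10 − 1) = 1 + 8.55 = 9.55.
Rank 9 is 275 and rank 10 is 318.
Interpolate: 275 + 0.55·(318 − 275) = 275 + 0.55·43 = 298.65.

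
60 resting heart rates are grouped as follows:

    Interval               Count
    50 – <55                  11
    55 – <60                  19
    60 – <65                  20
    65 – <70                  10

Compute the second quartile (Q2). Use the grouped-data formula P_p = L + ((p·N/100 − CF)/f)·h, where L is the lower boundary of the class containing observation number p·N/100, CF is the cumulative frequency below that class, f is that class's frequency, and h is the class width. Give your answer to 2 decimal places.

60.00

N = 60; target position k = 50/100 · 60 = 30.
Cumulative frequencies: 11, 30, 50, 60.
Observation 30 falls in the class 55 – <60.
L = 55, CF = 11, f = 19, h = 5.
P50 = 55 + ((30 − 11)/19)·5 = 55 + 5 = 60.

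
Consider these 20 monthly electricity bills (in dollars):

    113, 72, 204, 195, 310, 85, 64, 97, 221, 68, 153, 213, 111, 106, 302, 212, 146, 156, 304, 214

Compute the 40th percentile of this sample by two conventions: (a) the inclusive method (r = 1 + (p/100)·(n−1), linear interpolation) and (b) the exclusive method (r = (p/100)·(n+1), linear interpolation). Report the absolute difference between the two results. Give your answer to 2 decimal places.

6.60

Sorted: 64, 68, 72, 85, 97, 106, 111, 113, 146, 153, 156, 195, 204, 212, 213, 214, 221, 302, 304, 310.
n = 20.
(a) r = 8.6; between ranks 8 (113) and 9 (146): 132.8.
(b) r = 8.4; between ranks 8 (113) and 9 (146): 126.2.
|132.8 − 126.2| = 6.6.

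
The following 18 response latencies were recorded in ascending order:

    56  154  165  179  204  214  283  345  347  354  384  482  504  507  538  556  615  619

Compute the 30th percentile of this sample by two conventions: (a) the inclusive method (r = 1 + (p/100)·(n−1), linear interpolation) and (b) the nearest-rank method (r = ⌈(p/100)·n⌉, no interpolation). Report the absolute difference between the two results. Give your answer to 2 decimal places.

6.90

n = 18.
(a) r = 6.1; between ranks 6 (214) and 7 (283): 220.9.
(b) the nearest-rank method: rank 6 → 214.
|220.9 − 214| = 6.9.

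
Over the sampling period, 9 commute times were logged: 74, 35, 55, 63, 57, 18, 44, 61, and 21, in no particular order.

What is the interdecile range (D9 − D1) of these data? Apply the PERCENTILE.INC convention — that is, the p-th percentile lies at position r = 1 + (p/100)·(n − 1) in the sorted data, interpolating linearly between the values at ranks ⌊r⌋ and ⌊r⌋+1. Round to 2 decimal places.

Sorted: 18, 21, 35, 44, 55, 57, 61, 63, 74.
n = 9.
P10: r = 1.8; ranks 1–2 are 18, 21; interpolating gives 20.4.
P90: r = 8.2; ranks 8–9 are 63, 74; interpolating gives 65.2.
Difference: 65.2 − 20.4 = 44.8.

44.80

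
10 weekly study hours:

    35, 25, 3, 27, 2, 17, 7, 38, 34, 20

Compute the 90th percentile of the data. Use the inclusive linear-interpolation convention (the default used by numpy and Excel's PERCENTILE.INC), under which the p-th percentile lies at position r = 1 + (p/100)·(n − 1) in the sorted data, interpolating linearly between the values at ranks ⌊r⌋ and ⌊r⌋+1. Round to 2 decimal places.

Sorted: 2, 3, 7, 17, 20, 25, 27, 34, 35, 38.
n = 10.
r = 1 + (90/100)·(10 − 1) = 1 + 8.1 = 9.1.
Rank 9 is 35 and rank 10 is 38.
Interpolate: 35 + 0.1·(38 − 35) = 35 + 0.1·3 = 35.3.

35.30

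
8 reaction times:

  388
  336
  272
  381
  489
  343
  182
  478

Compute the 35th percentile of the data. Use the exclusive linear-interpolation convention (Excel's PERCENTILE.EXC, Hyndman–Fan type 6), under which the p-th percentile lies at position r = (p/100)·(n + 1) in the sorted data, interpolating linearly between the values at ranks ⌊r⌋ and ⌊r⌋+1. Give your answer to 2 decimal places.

337.05

Sorted: 182, 272, 336, 343, 381, 388, 478, 489.
n = 8.
r = (35/100)·(8 + 1) = 3.15.
Rank 3 is 336 and rank 4 is 343.
Interpolate: 336 + 0.15·(343 − 336) = 336 + 0.15·7 = 337.05.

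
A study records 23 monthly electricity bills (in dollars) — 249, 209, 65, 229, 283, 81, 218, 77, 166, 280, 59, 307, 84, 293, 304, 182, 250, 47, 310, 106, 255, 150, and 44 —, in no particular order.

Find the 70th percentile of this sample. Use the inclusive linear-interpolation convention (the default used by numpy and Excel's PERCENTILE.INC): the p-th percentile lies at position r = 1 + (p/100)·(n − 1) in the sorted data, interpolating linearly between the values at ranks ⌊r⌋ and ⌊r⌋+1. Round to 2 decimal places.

Sorted: 44, 47, 59, 65, 77, 81, 84, 106, 150, 166, 182, 209, 218, 229, 249, 250, 255, 280, 283, 293, 304, 307, 310.
n = 23.
r = 1 + (70/100)·(23 − 1) = 1 + 15.4 = 16.4.
Rank 16 is 250 and rank 17 is 255.
Interpolate: 250 + 0.4·(255 − 250) = 250 + 0.4·5 = 252.

252.00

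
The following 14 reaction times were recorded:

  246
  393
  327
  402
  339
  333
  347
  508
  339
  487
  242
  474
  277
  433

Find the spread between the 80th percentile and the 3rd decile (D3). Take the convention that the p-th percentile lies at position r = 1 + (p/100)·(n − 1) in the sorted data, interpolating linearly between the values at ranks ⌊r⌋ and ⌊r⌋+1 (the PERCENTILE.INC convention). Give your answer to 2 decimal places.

117.00

Sorted: 242, 246, 277, 327, 333, 339, 339, 347, 393, 402, 433, 474, 487, 508.
n = 14.
P30: r = 4.9; ranks 4–5 are 327, 333; interpolating gives 332.4.
P80: r = 11.4; ranks 11–12 are 433, 474; interpolating gives 449.4.
Difference: 449.4 − 332.4 = 117.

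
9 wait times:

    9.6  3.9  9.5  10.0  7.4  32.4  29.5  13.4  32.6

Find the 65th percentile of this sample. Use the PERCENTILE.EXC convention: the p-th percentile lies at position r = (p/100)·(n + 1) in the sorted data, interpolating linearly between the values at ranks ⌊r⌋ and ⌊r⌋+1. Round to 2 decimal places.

21.45

Sorted: 3.9, 7.4, 9.5, 9.6, 10.0, 13.4, 29.5, 32.4, 32.6.
n = 9.
r = (65/100)·(9 + 1) = 6.5.
Rank 6 is 13.4 and rank 7 is 29.5.
Interpolate: 13.4 + 0.5·(29.5 − 13.4) = 13.4 + 0.5·16.1 = 21.45.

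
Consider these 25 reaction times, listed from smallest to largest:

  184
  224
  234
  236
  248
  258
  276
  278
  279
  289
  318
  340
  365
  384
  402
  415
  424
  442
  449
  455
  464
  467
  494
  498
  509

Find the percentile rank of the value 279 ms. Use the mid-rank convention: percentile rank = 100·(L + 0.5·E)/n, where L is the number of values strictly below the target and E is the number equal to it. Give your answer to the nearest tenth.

34.0

Count below 279: L = 8; count equal: E = 1; n = 25.
Percentile rank = 100·(8 + 0.5·1)/25 = 100·8.5/25 = 34.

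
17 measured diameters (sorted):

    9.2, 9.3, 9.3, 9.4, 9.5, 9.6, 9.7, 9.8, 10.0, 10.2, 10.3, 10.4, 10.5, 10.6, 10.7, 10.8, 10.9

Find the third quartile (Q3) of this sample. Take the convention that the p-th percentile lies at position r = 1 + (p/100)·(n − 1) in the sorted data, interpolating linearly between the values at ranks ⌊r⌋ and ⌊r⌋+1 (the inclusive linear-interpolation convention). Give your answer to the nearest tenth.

10.5

n = 17.
r = 1 + (75/100)·(17 − 1) = 1 + 12 = 13.
r is an integer, so P75 is the value at rank 13: 10.5.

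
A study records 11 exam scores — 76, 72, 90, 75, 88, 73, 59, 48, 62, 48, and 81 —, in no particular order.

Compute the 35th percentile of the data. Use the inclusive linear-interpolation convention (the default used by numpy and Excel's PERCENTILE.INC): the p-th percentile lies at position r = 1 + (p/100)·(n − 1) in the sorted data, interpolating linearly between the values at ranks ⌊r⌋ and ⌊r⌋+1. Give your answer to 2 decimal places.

67.00

Sorted: 48, 48, 59, 62, 72, 73, 75, 76, 81, 88, 90.
n = 11.
r = 1 + (35/100)·(11 − 1) = 1 + 3.5 = 4.5.
Rank 4 is 62 and rank 5 is 72.
Interpolate: 62 + 0.5·(72 − 62) = 62 + 0.5·10 = 67.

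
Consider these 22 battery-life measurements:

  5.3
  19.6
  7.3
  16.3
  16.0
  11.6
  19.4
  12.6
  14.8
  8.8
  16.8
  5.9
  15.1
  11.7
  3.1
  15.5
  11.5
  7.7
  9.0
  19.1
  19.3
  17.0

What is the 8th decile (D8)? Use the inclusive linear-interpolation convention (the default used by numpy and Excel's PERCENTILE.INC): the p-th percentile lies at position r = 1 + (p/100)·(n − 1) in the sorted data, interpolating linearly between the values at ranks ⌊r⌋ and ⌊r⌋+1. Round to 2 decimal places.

Sorted: 3.1, 5.3, 5.9, 7.3, 7.7, 8.8, 9.0, 11.5, 11.6, 11.7, 12.6, 14.8, 15.1, 15.5, 16.0, 16.3, 16.8, 17.0, 19.1, 19.3, 19.4, 19.6.
n = 22.
r = 1 + (80/100)·(22 − 1) = 1 + 16.8 = 17.8.
Rank 17 is 16.8 and rank 18 is 17.0.
Interpolate: 16.8 + 0.8·(17.0 − 16.8) = 16.8 + 0.8·0.2 = 16.96.

16.96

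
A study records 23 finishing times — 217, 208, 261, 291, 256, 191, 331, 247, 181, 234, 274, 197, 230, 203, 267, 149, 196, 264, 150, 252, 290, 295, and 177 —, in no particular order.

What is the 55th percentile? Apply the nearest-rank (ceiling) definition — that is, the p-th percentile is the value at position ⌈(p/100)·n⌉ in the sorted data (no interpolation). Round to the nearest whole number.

Sorted: 149, 150, 177, 181, 191, 196, 197, 203, 208, 217, 230, 234, 247, 252, 256, 261, 264, 267, 274, 290, 291, 295, 331.
n = 23.
Position = ⌈55/100 · 23⌉ = ⌈12.65⌉ = 13.
The value at rank 13 is 247.

247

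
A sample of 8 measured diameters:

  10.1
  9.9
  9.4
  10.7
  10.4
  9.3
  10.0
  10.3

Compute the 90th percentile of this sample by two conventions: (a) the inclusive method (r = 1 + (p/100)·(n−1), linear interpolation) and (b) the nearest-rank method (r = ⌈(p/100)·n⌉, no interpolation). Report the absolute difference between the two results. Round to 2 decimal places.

Sorted: 9.3, 9.4, 9.9, 10.0, 10.1, 10.3, 10.4, 10.7.
n = 8.
(a) r = 7.3; between ranks 7 (10.4) and 8 (10.7): 10.49.
(b) the nearest-rank method: rank 8 → 10.7.
|10.49 − 10.7| = 0.21.

0.21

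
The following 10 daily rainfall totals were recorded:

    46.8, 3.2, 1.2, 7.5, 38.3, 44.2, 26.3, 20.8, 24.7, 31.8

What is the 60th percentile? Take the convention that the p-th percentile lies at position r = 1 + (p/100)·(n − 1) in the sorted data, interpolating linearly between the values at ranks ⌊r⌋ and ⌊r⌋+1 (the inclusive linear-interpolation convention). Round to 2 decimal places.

Sorted: 1.2, 3.2, 7.5, 20.8, 24.7, 26.3, 31.8, 38.3, 44.2, 46.8.
n = 10.
r = 1 + (60/100)·(10 − 1) = 1 + 5.4 = 6.4.
Rank 6 is 26.3 and rank 7 is 31.8.
Interpolate: 26.3 + 0.4·(31.8 − 26.3) = 26.3 + 0.4·5.5 = 28.5.

28.50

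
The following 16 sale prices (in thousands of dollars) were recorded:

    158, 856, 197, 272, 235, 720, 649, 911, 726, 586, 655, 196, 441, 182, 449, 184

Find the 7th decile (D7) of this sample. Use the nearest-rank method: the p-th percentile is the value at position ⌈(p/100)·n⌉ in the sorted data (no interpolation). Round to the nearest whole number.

Sorted: 158, 182, 184, 196, 197, 235, 272, 441, 449, 586, 649, 655, 720, 726, 856, 911.
n = 16.
Position = ⌈70/100 · 16⌉ = ⌈11.2⌉ = 12.
The value at rank 12 is 655.

655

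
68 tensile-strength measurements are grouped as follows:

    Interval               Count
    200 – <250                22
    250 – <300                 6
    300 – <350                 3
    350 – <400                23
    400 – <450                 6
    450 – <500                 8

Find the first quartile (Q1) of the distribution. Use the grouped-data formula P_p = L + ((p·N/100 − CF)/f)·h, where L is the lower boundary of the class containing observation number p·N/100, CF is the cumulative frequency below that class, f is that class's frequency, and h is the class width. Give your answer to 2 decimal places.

N = 68; target position k = 25/100 · 68 = 17.
Cumulative frequencies: 22, 28, 31, 54, 60, 68.
Observation 17 falls in the class 200 – <250.
L = 200, CF = 0, f = 22, h = 50.
P25 = 200 + ((17 − 0)/22)·50 = 200 + 38.6364 = 238.636.

238.64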